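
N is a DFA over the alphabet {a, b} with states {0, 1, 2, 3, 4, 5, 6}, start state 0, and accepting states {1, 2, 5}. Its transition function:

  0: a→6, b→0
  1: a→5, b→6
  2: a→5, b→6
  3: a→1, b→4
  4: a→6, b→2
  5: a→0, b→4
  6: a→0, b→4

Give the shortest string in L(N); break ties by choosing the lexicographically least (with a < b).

abb

A breadth-first search from 0 reaches an accepting state first via the path 0 → 6 → 4 → 2 on input abb.
No string of length < 3 is accepted (BFS exhausts all shorter strings without reaching an accepting state), and abb is the lexicographically least accepting string of length 3.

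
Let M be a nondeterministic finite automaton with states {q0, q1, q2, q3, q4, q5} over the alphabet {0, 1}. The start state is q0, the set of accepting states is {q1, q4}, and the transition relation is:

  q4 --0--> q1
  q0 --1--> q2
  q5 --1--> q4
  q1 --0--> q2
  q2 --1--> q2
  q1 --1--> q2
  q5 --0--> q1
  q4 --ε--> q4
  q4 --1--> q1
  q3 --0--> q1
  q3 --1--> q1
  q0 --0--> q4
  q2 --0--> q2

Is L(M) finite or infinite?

The useful states (reachable from q0 and able to reach an accepting state) are {q0, q1, q4}.
Restricted to these states the transition graph has no cycle, so every accepting path has bounded length and L is finite.

finite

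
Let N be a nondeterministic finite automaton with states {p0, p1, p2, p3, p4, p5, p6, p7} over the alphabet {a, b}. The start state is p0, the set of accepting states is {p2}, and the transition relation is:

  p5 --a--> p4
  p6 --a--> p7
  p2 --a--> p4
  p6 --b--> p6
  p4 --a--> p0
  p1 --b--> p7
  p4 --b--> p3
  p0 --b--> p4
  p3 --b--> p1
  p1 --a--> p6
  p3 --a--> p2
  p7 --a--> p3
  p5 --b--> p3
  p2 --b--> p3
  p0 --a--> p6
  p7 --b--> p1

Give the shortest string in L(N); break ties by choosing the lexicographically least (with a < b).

A breadth-first search from p0 reaches an accepting state first via the path p0 → p4 → p3 → p2 on input bba.
No string of length < 3 is accepted (BFS exhausts all shorter strings without reaching an accepting state), and bba is the lexicographically least accepting string of length 3.

bba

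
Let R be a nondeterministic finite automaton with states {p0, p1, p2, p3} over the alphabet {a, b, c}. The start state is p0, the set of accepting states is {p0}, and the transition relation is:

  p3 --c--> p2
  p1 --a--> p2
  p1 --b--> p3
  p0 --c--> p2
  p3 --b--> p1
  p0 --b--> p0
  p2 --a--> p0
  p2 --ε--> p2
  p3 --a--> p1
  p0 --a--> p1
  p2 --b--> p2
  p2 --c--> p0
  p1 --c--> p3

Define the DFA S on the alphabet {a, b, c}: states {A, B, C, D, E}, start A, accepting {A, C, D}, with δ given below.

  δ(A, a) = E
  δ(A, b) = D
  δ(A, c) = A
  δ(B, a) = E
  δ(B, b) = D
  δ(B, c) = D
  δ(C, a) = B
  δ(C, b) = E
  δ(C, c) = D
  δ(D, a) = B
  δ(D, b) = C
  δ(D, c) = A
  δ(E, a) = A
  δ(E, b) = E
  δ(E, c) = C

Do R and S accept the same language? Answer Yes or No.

The string ca is accepted by R but rejected by S.
So L(R) ≠ L(S).

No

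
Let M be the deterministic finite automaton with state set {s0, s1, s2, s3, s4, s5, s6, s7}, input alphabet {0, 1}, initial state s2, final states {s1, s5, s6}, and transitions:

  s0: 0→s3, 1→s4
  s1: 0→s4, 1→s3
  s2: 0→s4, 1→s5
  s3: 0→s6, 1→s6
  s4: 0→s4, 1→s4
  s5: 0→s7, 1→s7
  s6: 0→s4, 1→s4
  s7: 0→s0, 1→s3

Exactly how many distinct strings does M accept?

9

The useful subgraph on states {s0, s2, s3, s5, s6, s7} is acyclic, so L(M) is finite; the longest accepting path visits 6 useful states, giving maximum string length 5.
Counting accepting paths from s2 by length: 1 of length 1, 4 of length 4, 4 of length 5. Total 9.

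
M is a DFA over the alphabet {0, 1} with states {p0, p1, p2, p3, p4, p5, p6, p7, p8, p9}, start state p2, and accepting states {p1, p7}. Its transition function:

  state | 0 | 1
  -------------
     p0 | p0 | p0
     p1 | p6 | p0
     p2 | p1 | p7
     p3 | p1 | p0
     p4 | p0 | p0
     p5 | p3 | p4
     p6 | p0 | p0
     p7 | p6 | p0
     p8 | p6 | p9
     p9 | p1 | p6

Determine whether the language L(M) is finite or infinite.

The useful states (reachable from p2 and able to reach an accepting state) are {p1, p2, p7}.
Restricted to these states the transition graph has no cycle, so every accepting path has bounded length and L is finite.

finite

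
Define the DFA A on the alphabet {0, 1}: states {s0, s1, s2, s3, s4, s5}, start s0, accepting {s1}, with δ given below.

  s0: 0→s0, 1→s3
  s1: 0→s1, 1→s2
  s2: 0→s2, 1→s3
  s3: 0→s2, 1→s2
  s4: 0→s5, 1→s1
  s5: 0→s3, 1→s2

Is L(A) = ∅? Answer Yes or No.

Yes

The states reachable from the start state are {s0, s2, s3}.
None of the accepting states {s1} is reachable, so no string is accepted and L(A) = ∅.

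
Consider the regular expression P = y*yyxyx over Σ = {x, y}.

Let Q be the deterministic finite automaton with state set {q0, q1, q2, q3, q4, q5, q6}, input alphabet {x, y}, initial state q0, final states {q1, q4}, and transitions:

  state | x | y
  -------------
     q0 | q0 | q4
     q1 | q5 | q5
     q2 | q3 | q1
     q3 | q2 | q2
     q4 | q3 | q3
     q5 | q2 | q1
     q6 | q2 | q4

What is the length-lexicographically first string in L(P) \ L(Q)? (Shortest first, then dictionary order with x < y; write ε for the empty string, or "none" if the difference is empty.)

yyxyx

The string yyxyx is accepted by P but not by Q.
No shorter string lies in the difference, and yyxyx is the lexicographically first length-5 string in L(P) \ L(Q).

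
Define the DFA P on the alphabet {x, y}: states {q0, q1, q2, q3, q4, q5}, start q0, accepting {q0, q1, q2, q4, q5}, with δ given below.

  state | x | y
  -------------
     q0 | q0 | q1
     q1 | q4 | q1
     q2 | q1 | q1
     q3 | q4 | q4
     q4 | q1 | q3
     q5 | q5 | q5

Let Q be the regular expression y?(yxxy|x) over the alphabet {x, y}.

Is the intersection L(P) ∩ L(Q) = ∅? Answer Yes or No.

The string x is accepted by both P and Q.
Hence L(P) ∩ L(Q) ≠ ∅.

No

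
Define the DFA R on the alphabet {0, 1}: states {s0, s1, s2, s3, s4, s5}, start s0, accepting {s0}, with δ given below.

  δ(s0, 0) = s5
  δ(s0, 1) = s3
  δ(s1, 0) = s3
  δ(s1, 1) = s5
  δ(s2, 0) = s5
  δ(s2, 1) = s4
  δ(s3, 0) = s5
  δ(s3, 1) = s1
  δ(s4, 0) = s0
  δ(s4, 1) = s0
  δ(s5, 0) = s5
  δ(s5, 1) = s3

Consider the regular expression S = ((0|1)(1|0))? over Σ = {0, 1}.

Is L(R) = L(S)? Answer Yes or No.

No

The string 00 is accepted by S but rejected by R.
So L(R) ≠ L(S).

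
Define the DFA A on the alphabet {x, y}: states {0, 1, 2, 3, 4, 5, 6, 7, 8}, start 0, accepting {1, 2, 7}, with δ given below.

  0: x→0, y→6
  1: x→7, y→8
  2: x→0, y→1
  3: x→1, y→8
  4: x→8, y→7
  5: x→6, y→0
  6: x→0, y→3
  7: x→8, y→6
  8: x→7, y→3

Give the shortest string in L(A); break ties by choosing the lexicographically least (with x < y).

yyx

A breadth-first search from 0 reaches an accepting state first via the path 0 → 6 → 3 → 1 on input yyx.
No string of length < 3 is accepted (BFS exhausts all shorter strings without reaching an accepting state), and yyx is the lexicographically least accepting string of length 3.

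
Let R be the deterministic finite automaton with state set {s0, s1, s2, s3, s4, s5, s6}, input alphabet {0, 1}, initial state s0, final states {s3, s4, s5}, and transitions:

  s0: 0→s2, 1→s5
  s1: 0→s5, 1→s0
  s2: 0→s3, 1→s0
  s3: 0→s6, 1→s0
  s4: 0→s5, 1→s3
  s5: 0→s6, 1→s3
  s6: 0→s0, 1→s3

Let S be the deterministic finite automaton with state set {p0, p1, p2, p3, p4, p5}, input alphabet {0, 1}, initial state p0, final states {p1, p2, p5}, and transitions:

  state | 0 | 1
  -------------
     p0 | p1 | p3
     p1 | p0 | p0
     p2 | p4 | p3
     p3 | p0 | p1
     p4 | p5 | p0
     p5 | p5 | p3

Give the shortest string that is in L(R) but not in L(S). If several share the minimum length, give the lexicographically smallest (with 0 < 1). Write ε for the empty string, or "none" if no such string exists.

1

The string 1 is accepted by R but not by S.
No shorter string lies in the difference, and 1 is the lexicographically first length-1 string in L(R) \ L(S).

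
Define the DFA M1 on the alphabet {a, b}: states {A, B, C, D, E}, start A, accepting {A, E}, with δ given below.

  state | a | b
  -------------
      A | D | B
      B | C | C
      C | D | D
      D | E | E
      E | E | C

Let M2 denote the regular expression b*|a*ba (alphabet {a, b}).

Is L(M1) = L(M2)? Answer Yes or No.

The string aa is accepted by M1 but rejected by M2.
So L(M1) ≠ L(M2).

No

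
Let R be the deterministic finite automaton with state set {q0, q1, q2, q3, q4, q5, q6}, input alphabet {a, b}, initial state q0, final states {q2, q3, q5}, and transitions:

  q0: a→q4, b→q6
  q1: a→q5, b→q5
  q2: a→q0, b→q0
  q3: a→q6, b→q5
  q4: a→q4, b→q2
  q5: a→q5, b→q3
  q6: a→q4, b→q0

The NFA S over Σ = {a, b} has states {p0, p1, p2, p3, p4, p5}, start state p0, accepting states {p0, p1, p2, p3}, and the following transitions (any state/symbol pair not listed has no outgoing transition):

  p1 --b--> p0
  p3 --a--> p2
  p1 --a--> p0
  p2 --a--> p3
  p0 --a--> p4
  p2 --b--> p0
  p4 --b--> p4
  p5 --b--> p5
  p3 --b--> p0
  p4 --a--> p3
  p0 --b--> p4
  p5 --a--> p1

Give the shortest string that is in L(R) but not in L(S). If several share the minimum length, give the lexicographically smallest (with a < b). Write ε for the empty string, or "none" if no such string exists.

ab

The string ab is accepted by R but not by S.
No shorter string lies in the difference, and ab is the lexicographically first length-2 string in L(R) \ L(S).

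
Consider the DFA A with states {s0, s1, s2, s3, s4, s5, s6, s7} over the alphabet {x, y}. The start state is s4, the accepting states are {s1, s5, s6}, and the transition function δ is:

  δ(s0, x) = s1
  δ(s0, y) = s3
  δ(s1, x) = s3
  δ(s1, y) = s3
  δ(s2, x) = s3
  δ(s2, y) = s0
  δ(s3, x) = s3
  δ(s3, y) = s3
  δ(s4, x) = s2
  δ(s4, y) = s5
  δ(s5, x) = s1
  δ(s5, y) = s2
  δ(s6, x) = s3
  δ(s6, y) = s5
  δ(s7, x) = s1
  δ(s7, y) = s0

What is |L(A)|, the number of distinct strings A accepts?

The useful subgraph on states {s0, s1, s2, s4, s5} is acyclic, so L(A) is finite; the longest accepting path visits 5 useful states, giving maximum string length 4.
Counting accepting paths from s4 by length: 1 of length 1, 1 of length 2, 1 of length 3, 1 of length 4. Total 4.

4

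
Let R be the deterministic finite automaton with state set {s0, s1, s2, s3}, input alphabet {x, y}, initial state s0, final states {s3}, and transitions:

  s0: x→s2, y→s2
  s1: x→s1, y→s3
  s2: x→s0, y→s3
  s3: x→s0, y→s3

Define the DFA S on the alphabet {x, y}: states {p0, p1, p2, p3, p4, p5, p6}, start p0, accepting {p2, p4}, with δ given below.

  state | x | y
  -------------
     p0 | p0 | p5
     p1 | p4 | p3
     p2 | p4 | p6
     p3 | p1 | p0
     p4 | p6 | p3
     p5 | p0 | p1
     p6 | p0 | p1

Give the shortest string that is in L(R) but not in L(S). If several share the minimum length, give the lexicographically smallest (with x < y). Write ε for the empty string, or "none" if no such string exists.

xy

The string xy is accepted by R but not by S.
No shorter string lies in the difference, and xy is the lexicographically first length-2 string in L(R) \ L(S).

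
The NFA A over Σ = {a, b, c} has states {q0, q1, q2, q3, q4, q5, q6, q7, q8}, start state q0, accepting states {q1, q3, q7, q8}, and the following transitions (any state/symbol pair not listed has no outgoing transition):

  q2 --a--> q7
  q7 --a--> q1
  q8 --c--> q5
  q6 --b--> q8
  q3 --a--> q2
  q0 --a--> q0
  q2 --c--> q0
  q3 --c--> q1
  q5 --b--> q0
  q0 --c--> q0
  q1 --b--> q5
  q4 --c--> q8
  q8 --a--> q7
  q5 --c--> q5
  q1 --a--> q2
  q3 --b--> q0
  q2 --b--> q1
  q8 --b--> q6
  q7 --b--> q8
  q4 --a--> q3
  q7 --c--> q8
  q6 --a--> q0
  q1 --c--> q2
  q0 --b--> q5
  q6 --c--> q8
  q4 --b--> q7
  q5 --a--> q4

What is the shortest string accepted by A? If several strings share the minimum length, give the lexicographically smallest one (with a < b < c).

baa

A breadth-first search from q0 reaches an accepting state first via the path q0 → q5 → q4 → q3 on input baa.
No string of length < 3 is accepted (BFS exhausts all shorter strings without reaching an accepting state), and baa is the lexicographically least accepting string of length 3.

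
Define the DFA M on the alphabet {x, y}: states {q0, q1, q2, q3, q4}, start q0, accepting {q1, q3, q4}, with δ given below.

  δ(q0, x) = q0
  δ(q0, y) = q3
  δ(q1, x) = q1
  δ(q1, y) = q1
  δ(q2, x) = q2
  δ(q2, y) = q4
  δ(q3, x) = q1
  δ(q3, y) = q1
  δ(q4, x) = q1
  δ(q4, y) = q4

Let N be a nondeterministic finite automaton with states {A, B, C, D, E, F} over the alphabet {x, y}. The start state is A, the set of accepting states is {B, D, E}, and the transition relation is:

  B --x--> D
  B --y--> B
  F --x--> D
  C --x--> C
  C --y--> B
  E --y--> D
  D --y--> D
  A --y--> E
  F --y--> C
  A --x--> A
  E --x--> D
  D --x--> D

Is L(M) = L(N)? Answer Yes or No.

Yes

Exploring the product automaton M × N from the start pair (q0, A), following both machines on each input symbol, reaches 3 state pairs: (q0, A), (q3, E), (q1, D).
M accepts in {q1, q3, q4} and N accepts in {B, D, E}. In every reachable pair the two components are either both accepting — (q3, E), (q1, D) — or both non-accepting, so no string is accepted by exactly one of the machines: L(M) \ L(N) and L(N) \ L(M) are both empty.
Hence every string is accepted by M iff it is accepted by N, and the two languages coincide.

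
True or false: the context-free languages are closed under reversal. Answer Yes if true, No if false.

Reversing the right-hand side of every production of a context-free grammar for L gives a context-free grammar for Lᴿ (induction on derivation length).
So the context-free languages are closed under reversal.

Yes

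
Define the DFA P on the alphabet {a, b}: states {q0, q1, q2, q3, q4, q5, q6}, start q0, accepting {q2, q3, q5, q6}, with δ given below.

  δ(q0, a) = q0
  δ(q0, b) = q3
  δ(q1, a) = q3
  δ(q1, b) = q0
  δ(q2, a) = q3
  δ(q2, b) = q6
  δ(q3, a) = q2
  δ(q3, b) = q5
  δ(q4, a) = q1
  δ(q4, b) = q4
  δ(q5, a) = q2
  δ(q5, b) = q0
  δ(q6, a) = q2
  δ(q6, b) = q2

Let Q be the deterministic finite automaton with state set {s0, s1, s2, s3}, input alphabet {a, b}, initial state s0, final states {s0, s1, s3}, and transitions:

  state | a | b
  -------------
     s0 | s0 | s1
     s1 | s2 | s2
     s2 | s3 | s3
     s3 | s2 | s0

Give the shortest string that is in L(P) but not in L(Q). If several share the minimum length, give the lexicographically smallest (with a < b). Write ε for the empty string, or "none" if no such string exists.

The string ba is accepted by P but not by Q.
No shorter string lies in the difference, and ba is the lexicographically first length-2 string in L(P) \ L(Q).

ba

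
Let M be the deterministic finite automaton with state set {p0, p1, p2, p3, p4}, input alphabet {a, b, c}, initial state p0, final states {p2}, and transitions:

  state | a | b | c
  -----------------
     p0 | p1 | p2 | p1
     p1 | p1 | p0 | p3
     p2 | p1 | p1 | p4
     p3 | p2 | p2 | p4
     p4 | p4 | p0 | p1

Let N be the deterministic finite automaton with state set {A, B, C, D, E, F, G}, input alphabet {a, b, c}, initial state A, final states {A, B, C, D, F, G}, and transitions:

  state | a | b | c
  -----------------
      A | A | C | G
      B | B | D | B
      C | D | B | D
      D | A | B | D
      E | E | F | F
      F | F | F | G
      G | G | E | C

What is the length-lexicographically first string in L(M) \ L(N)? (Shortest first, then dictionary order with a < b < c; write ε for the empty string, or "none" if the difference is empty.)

The string acb is accepted by M but not by N.
No shorter string lies in the difference, and acb is the lexicographically first length-3 string in L(M) \ L(N).

acb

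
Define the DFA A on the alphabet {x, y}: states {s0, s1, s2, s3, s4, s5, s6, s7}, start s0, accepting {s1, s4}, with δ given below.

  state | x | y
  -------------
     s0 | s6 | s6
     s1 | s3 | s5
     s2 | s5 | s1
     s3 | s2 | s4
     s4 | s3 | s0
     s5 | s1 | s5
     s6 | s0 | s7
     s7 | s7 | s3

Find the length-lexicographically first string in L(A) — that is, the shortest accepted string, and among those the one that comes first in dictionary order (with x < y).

xyyy

A breadth-first search from s0 reaches an accepting state first via the path s0 → s6 → s7 → s3 → s4 on input xyyy.
No string of length < 4 is accepted (BFS exhausts all shorter strings without reaching an accepting state), and xyyy is the lexicographically least accepting string of length 4.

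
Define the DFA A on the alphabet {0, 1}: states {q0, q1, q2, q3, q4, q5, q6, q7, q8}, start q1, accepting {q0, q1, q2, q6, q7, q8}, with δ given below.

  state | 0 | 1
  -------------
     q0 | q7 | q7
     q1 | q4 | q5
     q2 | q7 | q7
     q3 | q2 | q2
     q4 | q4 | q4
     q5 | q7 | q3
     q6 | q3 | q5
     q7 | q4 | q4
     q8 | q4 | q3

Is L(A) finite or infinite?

The useful states (reachable from q1 and able to reach an accepting state) are {q1, q2, q3, q5, q7}.
Restricted to these states the transition graph has no cycle, so every accepting path has bounded length and L is finite.

finite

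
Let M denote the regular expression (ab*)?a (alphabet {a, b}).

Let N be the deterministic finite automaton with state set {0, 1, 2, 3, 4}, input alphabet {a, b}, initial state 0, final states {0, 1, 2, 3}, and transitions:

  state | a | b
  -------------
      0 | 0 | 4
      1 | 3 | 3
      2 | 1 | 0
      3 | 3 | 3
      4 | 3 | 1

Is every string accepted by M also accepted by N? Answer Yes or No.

Converting the expression M to a DFA (subset construction, then merging equivalent states) gives the minimal DFA with states {m0, m1, m2, m3, m4}, start state m0, accepting states {m1, m3} and transitions m0: a→m1, b→m2; m1: a→m3, b→m4; m2: a→m2, b→m2; m3: a→m2, b→m2; m4: a→m3, b→m4.
Exploring the product automaton M × N from the start pair (m0, 0), following both machines on each input symbol, reaches 11 state pairs: (m0, 0), (m1, 0), (m2, 4), (m3, 0), (m4, 4), (m2, 3), (m2, 1), (m2, 0), (m3, 3), (m4, 1), (m4, 3).
M accepts in {m1, m3} and N accepts in {0, 1, 2, 3}. The reachable pairs whose M-component is accepting are (m1, 0), (m3, 0), (m3, 3); in each of them the N-component is accepting too, so the product for L(M) \ L(N) (M-component accepting, N-component rejecting) has no reachable accepting pair and the difference is empty.
Hence every string in L(M) is also in L(N).

Yes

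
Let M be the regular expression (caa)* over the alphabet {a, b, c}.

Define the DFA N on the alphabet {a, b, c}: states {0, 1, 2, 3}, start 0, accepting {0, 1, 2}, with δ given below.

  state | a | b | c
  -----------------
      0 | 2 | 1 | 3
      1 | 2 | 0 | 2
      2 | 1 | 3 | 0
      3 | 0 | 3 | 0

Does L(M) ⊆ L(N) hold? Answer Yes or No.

Converting the expression M to a DFA (subset construction, then merging equivalent states) gives the minimal DFA with states {m0, m1, m2, m3}, start state m0, accepting states {m0} and transitions m0: a→m1, b→m1, c→m2; m1: a→m1, b→m1, c→m1; m2: a→m3, b→m1, c→m1; m3: a→m0, b→m1, c→m1.
Exploring the product automaton M × N from the start pair (m0, 0), following both machines on each input symbol, reaches 13 state pairs: (m0, 0), (m1, 2), (m1, 1), (m2, 3), (m1, 3), (m1, 0), (m3, 0), (m0, 2), (m2, 0), (m3, 2), (m0, 1), (m2, 2), (m3, 1).
M accepts in {m0} and N accepts in {0, 1, 2}. The reachable pairs whose M-component is accepting are (m0, 0), (m0, 2), (m0, 1); in each of them the N-component is accepting too, so the product for L(M) \ L(N) (M-component accepting, N-component rejecting) has no reachable accepting pair and the difference is empty.
Hence every string in L(M) is also in L(N).

Yes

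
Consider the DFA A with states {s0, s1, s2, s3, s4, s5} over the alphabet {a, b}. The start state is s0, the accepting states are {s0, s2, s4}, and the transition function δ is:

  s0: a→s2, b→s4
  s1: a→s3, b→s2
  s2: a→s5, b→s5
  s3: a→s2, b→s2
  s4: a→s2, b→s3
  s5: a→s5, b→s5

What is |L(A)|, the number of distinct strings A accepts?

The useful subgraph on states {s0, s2, s3, s4} is acyclic, so L(A) is finite; the longest accepting path visits 4 useful states, giving maximum string length 3.
Counting accepting paths from s0 by length: 1 of length 0, 2 of length 1, 1 of length 2, 2 of length 3. Total 6.

6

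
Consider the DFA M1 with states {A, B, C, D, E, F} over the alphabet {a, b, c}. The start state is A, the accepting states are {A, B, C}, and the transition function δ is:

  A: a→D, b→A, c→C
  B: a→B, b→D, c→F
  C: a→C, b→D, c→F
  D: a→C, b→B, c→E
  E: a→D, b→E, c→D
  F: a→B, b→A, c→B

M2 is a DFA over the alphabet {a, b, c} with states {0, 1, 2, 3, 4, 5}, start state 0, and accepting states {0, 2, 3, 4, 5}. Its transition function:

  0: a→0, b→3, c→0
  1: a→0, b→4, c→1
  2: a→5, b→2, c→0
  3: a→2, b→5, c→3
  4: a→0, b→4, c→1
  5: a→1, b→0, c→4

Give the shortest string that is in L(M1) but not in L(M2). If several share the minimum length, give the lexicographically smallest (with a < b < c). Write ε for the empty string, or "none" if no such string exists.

abba

The string abba is accepted by M1 but not by M2.
No shorter string lies in the difference, and abba is the lexicographically first length-4 string in L(M1) \ L(M2).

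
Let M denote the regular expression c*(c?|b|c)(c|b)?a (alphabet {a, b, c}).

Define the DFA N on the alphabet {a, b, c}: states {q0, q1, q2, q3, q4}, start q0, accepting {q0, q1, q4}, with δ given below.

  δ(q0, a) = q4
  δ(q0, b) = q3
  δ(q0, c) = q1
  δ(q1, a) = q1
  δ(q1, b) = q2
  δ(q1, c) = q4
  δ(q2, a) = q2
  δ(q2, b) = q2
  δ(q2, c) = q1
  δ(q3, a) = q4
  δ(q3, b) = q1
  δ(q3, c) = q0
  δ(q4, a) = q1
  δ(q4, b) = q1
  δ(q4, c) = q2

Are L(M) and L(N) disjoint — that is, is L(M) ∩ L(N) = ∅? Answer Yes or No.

No

The string a is accepted by both M and N.
Hence L(M) ∩ L(N) ≠ ∅.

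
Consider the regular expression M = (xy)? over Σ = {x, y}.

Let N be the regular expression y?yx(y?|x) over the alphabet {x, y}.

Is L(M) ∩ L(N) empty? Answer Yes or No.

Yes

Converting the expression M to a DFA (subset construction, then merging equivalent states) gives the minimal DFA with states {m0, m1, m2, m3}, start state m0, accepting states {m0, m3} and transitions m0: x→m1, y→m2; m1: x→m2, y→m3; m2: x→m2, y→m2; m3: x→m2, y→m2.
Converting the expression N to a DFA (subset construction, then merging equivalent states) gives the minimal DFA with states {n0, n1, n2, n3, n4, n5}, start state n0, accepting states {n3, n5} and transitions n0: x→n1, y→n2; n1: x→n1, y→n1; n2: x→n3, y→n4; n3: x→n5, y→n5; n4: x→n3, y→n1; n5: x→n1, y→n1.
Exploring the product automaton M × N from the start pair (m0, n0), following both machines on each input symbol, reaches 8 state pairs: (m0, n0), (m1, n1), (m2, n2), (m2, n1), (m3, n1), (m2, n3), (m2, n4), (m2, n5).
M accepts in {m0, m3} and N accepts in {n3, n5}; no reachable pair has both components accepting, so no string drives both machines to acceptance simultaneously and L(M) ∩ L(N) = ∅.
So no string is accepted by both, and the intersection is empty.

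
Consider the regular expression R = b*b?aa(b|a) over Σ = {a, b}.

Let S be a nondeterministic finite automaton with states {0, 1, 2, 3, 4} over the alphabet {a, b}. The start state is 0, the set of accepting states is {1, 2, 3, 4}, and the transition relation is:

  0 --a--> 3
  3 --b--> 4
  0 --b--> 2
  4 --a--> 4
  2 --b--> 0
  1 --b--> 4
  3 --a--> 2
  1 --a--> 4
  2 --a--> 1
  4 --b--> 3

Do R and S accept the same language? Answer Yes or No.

The string aab is accepted by R but rejected by S.
So L(R) ≠ L(S).

No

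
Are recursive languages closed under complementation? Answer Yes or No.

Yes

Run the decider for L and flip its answer; since the decider halts on every input, this decides the complement.
So the recursive languages are closed under complement.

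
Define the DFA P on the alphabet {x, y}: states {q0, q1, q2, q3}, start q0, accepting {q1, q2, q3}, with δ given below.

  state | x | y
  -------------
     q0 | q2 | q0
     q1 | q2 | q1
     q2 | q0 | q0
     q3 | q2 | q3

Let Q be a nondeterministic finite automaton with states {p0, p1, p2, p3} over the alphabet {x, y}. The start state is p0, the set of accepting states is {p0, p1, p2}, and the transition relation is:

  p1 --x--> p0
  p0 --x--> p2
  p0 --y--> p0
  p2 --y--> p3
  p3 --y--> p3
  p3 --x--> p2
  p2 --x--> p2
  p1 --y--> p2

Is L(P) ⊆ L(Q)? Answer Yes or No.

Yes

Exploring the product automaton P × Q from the start pair (q0, p0), following both machines on each input symbol, reaches 4 state pairs: (q0, p0), (q2, p2), (q0, p2), (q0, p3).
P accepts in {q1, q2, q3} and Q accepts in {p0, p1, p2}. The reachable pairs whose P-component is accepting are (q2, p2); in each of them the Q-component is accepting too, so the product for L(P) \ L(Q) (P-component accepting, Q-component rejecting) has no reachable accepting pair and the difference is empty.
Hence every string in L(P) is also in L(Q).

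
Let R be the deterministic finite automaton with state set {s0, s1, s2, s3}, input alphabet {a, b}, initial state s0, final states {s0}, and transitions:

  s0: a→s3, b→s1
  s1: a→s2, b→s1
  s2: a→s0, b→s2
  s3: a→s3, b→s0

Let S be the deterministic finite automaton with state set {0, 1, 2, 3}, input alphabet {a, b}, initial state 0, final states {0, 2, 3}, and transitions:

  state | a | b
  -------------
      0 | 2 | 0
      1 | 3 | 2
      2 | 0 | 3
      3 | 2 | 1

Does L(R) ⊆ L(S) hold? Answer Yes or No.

Yes

Exploring the product automaton R × S from the start pair (s0, 0), following both machines on each input symbol, reaches 13 state pairs: (s0, 0), (s3, 2), (s1, 0), (s3, 0), (s0, 3), (s2, 2), (s1, 1), (s2, 3), (s1, 2), (s0, 2), (s2, 1), (s2, 0), (s1, 3).
R accepts in {s0} and S accepts in {0, 2, 3}. The reachable pairs whose R-component is accepting are (s0, 0), (s0, 3), (s0, 2); in each of them the S-component is accepting too, so the product for L(R) \ L(S) (R-component accepting, S-component rejecting) has no reachable accepting pair and the difference is empty.
Hence every string in L(R) is also in L(S).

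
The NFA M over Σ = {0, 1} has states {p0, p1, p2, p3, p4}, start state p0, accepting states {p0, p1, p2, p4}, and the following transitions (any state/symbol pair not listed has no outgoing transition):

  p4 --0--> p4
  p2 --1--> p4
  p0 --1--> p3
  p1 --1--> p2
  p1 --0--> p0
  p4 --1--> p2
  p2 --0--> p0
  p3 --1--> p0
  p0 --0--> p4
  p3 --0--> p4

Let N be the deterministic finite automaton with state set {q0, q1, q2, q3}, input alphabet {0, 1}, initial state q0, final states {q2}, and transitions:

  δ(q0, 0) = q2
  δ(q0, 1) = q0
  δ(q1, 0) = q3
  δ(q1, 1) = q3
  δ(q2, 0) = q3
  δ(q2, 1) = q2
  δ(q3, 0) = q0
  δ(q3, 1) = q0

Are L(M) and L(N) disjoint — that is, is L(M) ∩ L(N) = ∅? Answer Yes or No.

No

The string 0 is accepted by both M and N.
Hence L(M) ∩ L(N) ≠ ∅.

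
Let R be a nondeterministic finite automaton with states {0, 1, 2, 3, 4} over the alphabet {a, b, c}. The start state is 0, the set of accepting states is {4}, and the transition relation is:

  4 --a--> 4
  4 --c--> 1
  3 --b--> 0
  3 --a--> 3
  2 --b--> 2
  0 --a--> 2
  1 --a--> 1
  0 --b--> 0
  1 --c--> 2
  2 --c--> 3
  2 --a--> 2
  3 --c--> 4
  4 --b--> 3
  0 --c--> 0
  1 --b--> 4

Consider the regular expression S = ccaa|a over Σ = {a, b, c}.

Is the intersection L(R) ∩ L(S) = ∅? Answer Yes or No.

Yes

Converting the expression S to a DFA (subset construction, then merging equivalent states) gives the minimal DFA with states {s0, s1, s2, s3, s4, s5}, start state s0, accepting states {s1} and transitions s0: a→s1, b→s2, c→s3; s1: a→s2, b→s2, c→s2; s2: a→s2, b→s2, c→s2; s3: a→s2, b→s2, c→s4; s4: a→s5, b→s2, c→s2; s5: a→s1, b→s2, c→s2.
Exploring the product automaton R × S from the start pair (0, s0), following both machines on each input symbol, reaches 10 state pairs: (0, s0), (2, s1), (0, s2), (0, s3), (2, s2), (3, s2), (0, s4), (4, s2), (2, s5), (1, s2).
R accepts in {4} and S accepts in {s1}; no reachable pair has both components accepting, so no string drives both machines to acceptance simultaneously and L(R) ∩ L(S) = ∅.
So no string is accepted by both, and the intersection is empty.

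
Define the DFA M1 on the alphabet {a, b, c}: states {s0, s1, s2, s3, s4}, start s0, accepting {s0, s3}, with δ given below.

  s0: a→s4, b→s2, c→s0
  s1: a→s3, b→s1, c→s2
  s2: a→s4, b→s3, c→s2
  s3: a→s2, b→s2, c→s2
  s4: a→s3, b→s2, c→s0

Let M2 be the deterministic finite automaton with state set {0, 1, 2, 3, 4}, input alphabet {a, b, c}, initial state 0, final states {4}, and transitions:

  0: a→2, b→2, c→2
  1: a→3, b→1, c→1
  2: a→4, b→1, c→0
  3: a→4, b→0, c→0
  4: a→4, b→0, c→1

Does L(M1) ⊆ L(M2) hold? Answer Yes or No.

No

The empty string ε is in L(M1) but not in L(M2).
So L(M1) ⊄ L(M2).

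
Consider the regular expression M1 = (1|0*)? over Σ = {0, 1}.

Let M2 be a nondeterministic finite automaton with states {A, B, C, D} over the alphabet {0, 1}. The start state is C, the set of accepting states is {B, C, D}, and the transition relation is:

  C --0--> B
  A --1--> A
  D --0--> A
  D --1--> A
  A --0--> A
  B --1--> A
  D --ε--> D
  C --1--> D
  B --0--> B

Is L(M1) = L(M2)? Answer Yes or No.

Converting the expression M1 to a DFA (subset construction, then merging equivalent states) gives the minimal DFA with states {r0, r1, r2, r3}, start state r0, accepting states {r0, r1, r2} and transitions r0: 0→r1, 1→r2; r1: 0→r1, 1→r3; r2: 0→r3, 1→r3; r3: 0→r3, 1→r3.
Exploring the product automaton M1 × M2 from the start pair (r0, C), following both machines on each input symbol, reaches 4 state pairs: (r0, C), (r1, B), (r2, D), (r3, A).
M1 accepts in {r0, r1, r2} and M2 accepts in {B, C, D}. In every reachable pair the two components are either both accepting — (r0, C), (r1, B), (r2, D) — or both non-accepting, so no string is accepted by exactly one of the machines: L(M1) \ L(M2) and L(M2) \ L(M1) are both empty.
Hence every string is accepted by M1 iff it is accepted by M2, and the two languages coincide.

Yes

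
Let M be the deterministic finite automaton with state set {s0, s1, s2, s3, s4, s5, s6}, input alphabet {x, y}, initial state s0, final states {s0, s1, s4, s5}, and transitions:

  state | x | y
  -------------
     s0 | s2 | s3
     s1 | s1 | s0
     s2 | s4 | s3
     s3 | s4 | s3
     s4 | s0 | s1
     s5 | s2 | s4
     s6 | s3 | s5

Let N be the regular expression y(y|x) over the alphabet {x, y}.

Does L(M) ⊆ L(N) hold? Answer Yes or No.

The empty string ε is in L(M) but not in L(N).
So L(M) ⊄ L(N).

No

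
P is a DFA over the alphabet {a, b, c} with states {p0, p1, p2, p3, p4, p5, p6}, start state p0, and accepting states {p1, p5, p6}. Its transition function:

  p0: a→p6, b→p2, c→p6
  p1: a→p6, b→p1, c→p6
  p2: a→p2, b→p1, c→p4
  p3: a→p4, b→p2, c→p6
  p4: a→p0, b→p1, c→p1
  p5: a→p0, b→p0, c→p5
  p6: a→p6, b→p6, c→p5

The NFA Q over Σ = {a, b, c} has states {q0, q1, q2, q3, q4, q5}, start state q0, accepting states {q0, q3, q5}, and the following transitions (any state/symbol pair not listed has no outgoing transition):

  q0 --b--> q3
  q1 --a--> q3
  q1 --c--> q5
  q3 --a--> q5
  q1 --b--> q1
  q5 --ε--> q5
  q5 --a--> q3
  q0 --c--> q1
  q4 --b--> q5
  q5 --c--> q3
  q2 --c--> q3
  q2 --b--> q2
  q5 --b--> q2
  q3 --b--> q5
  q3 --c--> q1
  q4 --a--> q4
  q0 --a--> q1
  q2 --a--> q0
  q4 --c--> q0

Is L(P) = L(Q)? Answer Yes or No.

The string a is accepted by P but rejected by Q.
So L(P) ≠ L(Q).

No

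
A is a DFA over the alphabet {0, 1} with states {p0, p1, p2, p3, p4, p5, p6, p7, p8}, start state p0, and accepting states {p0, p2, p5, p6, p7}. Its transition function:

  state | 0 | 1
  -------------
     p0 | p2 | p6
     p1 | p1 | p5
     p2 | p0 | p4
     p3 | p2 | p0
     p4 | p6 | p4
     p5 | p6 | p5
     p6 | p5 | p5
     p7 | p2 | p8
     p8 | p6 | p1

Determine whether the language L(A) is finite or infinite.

infinite

State p0 is reachable from the start and can reach an accepting state, and it lies on the cycle p0 → p2 → p0.
Traversing that cycle any number of times yields accepted strings of unbounded length, so the language is infinite.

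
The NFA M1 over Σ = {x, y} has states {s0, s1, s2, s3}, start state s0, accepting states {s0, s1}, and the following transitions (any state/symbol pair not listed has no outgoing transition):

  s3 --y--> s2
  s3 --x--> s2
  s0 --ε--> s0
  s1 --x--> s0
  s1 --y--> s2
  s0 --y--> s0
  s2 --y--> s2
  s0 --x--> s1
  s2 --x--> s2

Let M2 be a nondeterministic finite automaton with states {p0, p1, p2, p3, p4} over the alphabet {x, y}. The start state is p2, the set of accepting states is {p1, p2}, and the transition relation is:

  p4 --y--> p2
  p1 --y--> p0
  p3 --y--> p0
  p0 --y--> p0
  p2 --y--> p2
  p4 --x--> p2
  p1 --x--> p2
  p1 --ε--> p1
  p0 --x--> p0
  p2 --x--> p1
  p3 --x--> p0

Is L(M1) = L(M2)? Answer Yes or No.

Yes

Exploring the product automaton M1 × M2 from the start pair (s0, p2), following both machines on each input symbol, reaches 3 state pairs: (s0, p2), (s1, p1), (s2, p0).
M1 accepts in {s0, s1} and M2 accepts in {p1, p2}. In every reachable pair the two components are either both accepting — (s0, p2), (s1, p1) — or both non-accepting, so no string is accepted by exactly one of the machines: L(M1) \ L(M2) and L(M2) \ L(M1) are both empty.
Hence every string is accepted by M1 iff it is accepted by M2, and the two languages coincide.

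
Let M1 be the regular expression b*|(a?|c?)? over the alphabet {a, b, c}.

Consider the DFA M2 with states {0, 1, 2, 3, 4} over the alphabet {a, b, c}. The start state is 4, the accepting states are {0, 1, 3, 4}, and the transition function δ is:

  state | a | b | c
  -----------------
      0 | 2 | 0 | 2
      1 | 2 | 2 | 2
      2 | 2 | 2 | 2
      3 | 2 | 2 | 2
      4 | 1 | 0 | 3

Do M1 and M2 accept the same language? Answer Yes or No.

Converting the expression M1 to a DFA (subset construction, then merging equivalent states) gives the minimal DFA with states {r0, r1, r2, r3}, start state r0, accepting states {r0, r1, r2} and transitions r0: a→r1, b→r2, c→r1; r1: a→r3, b→r3, c→r3; r2: a→r3, b→r2, c→r3; r3: a→r3, b→r3, c→r3.
Exploring the product automaton M1 × M2 from the start pair (r0, 4), following both machines on each input symbol, reaches 5 state pairs: (r0, 4), (r1, 1), (r2, 0), (r1, 3), (r3, 2).
M1 accepts in {r0, r1, r2} and M2 accepts in {0, 1, 3, 4}. In every reachable pair the two components are either both accepting — (r0, 4), (r1, 1), (r2, 0), (r1, 3) — or both non-accepting, so no string is accepted by exactly one of the machines: L(M1) \ L(M2) and L(M2) \ L(M1) are both empty.
Hence every string is accepted by M1 iff it is accepted by M2, and the two languages coincide.

Yes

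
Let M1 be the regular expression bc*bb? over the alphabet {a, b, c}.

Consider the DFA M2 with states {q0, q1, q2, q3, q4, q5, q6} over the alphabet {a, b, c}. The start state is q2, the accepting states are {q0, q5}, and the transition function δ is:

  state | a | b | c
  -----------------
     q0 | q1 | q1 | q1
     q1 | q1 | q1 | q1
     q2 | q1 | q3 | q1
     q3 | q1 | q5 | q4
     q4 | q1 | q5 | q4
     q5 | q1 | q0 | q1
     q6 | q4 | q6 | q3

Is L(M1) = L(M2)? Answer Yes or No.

Converting the expression M1 to a DFA (subset construction, then merging equivalent states) gives the minimal DFA with states {r0, r1, r2, r3, r4}, start state r0, accepting states {r3, r4} and transitions r0: a→r1, b→r2, c→r1; r1: a→r1, b→r1, c→r1; r2: a→r1, b→r3, c→r2; r3: a→r1, b→r4, c→r1; r4: a→r1, b→r1, c→r1.
Exploring the product automaton M1 × M2 from the start pair (r0, q2), following both machines on each input symbol, reaches 6 state pairs: (r0, q2), (r1, q1), (r2, q3), (r3, q5), (r2, q4), (r4, q0).
M1 accepts in {r3, r4} and M2 accepts in {q0, q5}. In every reachable pair the two components are either both accepting — (r3, q5), (r4, q0) — or both non-accepting, so no string is accepted by exactly one of the machines: L(M1) \ L(M2) and L(M2) \ L(M1) are both empty.
Hence every string is accepted by M1 iff it is accepted by M2, and the two languages coincide.

Yes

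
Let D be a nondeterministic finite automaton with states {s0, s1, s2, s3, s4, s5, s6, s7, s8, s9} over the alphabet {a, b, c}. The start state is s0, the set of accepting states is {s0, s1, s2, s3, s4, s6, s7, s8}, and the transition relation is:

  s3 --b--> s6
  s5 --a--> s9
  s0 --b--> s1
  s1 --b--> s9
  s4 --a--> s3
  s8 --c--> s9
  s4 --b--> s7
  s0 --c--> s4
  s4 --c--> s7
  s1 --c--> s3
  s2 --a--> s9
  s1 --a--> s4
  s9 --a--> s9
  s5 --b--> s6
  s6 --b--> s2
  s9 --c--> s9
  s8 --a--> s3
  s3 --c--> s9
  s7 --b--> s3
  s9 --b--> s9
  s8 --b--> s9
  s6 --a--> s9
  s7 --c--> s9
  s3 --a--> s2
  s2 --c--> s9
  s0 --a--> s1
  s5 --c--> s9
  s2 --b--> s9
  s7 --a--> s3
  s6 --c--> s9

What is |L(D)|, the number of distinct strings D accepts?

80

The useful subgraph on states {s0, s1, s2, s3, s4, s6, s7} is acyclic, so L(D) is finite; the longest accepting path visits 7 useful states, giving maximum string length 6.
Counting accepting paths from s0 by length: 1 of length 0, 3 of length 1, 7 of length 2, 16 of length 3, 23 of length 4, 22 of length 5, 8 of length 6. Total 80.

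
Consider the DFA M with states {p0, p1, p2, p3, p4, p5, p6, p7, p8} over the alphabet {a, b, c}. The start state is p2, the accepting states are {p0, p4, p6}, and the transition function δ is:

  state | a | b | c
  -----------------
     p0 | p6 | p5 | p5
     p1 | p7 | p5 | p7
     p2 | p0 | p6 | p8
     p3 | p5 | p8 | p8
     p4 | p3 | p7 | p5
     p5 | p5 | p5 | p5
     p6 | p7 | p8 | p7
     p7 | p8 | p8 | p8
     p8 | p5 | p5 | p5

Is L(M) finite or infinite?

finite

The useful states (reachable from p2 and able to reach an accepting state) are {p0, p2, p6}.
Restricted to these states the transition graph has no cycle, so every accepting path has bounded length and L is finite.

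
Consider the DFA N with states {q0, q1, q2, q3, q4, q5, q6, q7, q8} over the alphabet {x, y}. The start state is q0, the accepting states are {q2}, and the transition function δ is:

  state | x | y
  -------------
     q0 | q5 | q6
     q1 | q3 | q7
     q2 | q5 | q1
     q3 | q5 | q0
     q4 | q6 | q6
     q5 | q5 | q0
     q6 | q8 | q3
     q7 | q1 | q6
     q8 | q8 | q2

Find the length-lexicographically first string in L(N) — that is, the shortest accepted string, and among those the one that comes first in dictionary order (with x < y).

A breadth-first search from q0 reaches an accepting state first via the path q0 → q6 → q8 → q2 on input yxy.
No string of length < 3 is accepted (BFS exhausts all shorter strings without reaching an accepting state), and yxy is the lexicographically least accepting string of length 3.

yxy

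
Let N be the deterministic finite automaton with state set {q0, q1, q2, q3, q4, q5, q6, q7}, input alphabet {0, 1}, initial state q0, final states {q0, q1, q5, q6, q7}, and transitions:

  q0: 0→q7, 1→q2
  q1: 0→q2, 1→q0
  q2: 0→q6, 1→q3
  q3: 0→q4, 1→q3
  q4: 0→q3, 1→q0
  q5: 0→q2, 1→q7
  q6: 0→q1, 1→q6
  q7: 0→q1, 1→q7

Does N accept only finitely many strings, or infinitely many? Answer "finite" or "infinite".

infinite

State q3 is reachable from the start and can reach an accepting state, and it lies on the cycle q3 → q3.
Traversing that cycle any number of times yields accepted strings of unbounded length, so the language is infinite.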